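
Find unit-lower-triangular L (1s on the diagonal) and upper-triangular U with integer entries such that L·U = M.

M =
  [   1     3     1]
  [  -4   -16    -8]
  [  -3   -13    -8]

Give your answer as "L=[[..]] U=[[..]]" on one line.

L=[[1,0,0],[-4,1,0],[-3,1,1]] U=[[1,3,1],[0,-4,-4],[0,0,-1]]

  row1 -= -4·row0 → [0,-4,-4]
  row2 -= -3·row0 → [0,-4,-5]
  row2 -= 1·row1 → [0,0,-1]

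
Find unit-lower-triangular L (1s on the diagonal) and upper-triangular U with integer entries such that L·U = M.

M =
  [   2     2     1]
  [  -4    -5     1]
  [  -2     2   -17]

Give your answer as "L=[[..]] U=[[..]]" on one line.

  row1 -= -2·row0 → [0,-1,3]
  row2 -= -1·row0 → [0,4,-16]
  row2 -= -4·row1 → [0,0,-4]

L=[[1,0,0],[-2,1,0],[-1,-4,1]] U=[[2,2,1],[0,-1,3],[0,0,-4]]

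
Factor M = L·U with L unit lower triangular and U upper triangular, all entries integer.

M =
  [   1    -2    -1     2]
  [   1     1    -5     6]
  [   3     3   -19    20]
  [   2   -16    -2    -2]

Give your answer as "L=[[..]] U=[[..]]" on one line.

  row1 -= 1·row0 → [0,3,-4,4]
  row2 -= 3·row0 → [0,9,-16,14]
  row3 -= 2·row0 → [0,-12,0,-6]
  row2 -= 3·row1 → [0,0,-4,2]
  row3 -= -4·row1 → [0,0,-16,10]
  row3 -= 4·row2 → [0,0,0,2]

L=[[1,0,0,0],[1,1,0,0],[3,3,1,0],[2,-4,4,1]] U=[[1,-2,-1,2],[0,3,-4,4],[0,0,-4,2],[0,0,0,2]]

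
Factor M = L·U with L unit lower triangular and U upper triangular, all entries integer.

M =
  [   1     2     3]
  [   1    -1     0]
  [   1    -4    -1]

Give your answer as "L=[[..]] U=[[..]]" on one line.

  r1 -= 1·r0 → [0,-3,-3]
  r2 -= 1·r0 → [0,-6,-4]
  r2 -= 2·r1 → [0,0,2]

L=[[1,0,0],[1,1,0],[1,2,1]] U=[[1,2,3],[0,-3,-3],[0,0,2]]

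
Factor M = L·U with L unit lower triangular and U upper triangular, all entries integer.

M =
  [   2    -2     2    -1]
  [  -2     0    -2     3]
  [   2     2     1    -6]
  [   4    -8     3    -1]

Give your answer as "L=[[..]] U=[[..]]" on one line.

  R1 -= -1·R0 → [0,-2,0,2]
  R2 -= 1·R0 → [0,4,-1,-5]
  R3 -= 2·R0 → [0,-4,-1,1]
  R2 -= -2·R1 → [0,0,-1,-1]
  R3 -= 2·R1 → [0,0,-1,-3]
  R3 -= 1·R2 → [0,0,0,-2]

L=[[1,0,0,0],[-1,1,0,0],[1,-2,1,0],[2,2,1,1]] U=[[2,-2,2,-1],[0,-2,0,2],[0,0,-1,-1],[0,0,0,-2]]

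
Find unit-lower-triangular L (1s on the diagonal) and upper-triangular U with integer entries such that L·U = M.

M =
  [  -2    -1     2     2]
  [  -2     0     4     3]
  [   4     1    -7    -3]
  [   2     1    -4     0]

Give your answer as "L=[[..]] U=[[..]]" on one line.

L=[[1,0,0,0],[1,1,0,0],[-2,-1,1,0],[-1,0,2,1]] U=[[-2,-1,2,2],[0,1,2,1],[0,0,-1,2],[0,0,0,-2]]

  R1 -= 1·R0 → [0,1,2,1]
  R2 -= -2·R0 → [0,-1,-3,1]
  R3 -= -1·R0 → [0,0,-2,2]
  R2 -= -1·R1 → [0,0,-1,2]
  R3 -= 0·R1 → [0,0,-2,2]
  R3 -= 2·R2 → [0,0,0,-2]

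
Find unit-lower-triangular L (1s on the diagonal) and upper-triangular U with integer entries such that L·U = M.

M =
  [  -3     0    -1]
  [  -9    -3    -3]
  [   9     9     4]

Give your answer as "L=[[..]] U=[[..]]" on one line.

  row1 -= 3·row0 → [0,-3,0]
  row2 -= -3·row0 → [0,9,1]
  row2 -= -3·row1 → [0,0,1]

L=[[1,0,0],[3,1,0],[-3,-3,1]] U=[[-3,0,-1],[0,-3,0],[0,0,1]]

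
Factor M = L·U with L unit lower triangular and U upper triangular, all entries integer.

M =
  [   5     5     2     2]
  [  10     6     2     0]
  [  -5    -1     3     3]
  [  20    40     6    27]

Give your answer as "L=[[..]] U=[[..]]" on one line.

  R1 -= 2·R0 → [0,-4,-2,-4]
  R2 -= -1·R0 → [0,4,5,5]
  R3 -= 4·R0 → [0,20,-2,19]
  R2 -= -1·R1 → [0,0,3,1]
  R3 -= -5·R1 → [0,0,-12,-1]
  R3 -= -4·R2 → [0,0,0,3]

L=[[1,0,0,0],[2,1,0,0],[-1,-1,1,0],[4,-5,-4,1]] U=[[5,5,2,2],[0,-4,-2,-4],[0,0,3,1],[0,0,0,3]]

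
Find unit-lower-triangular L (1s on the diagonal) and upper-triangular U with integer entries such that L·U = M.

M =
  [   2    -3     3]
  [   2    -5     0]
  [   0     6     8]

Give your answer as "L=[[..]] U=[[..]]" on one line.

  r1 -= 1·r0 → [0,-2,-3]
  r2 -= 0·r0 → [0,6,8]
  r2 -= -3·r1 → [0,0,-1]

L=[[1,0,0],[1,1,0],[0,-3,1]] U=[[2,-3,3],[0,-2,-3],[0,0,-1]]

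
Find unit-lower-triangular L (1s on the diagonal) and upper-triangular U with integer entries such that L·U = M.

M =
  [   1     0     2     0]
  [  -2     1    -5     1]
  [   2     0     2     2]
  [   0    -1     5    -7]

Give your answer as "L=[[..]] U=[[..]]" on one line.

L=[[1,0,0,0],[-2,1,0,0],[2,0,1,0],[0,-1,-2,1]] U=[[1,0,2,0],[0,1,-1,1],[0,0,-2,2],[0,0,0,-2]]

  r1 -= -2·r0 → [0,1,-1,1]
  r2 -= 2·r0 → [0,0,-2,2]
  r3 -= 0·r0 → [0,-1,5,-7]
  r2 -= 0·r1 → [0,0,-2,2]
  r3 -= -1·r1 → [0,0,4,-6]
  r3 -= -2·r2 → [0,0,0,-2]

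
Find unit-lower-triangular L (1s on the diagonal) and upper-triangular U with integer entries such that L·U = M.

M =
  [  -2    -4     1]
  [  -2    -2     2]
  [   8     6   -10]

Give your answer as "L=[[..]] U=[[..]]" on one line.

  row1 -= 1·row0 → [0,2,1]
  row2 -= -4·row0 → [0,-10,-6]
  row2 -= -5·row1 → [0,0,-1]

L=[[1,0,0],[1,1,0],[-4,-5,1]] U=[[-2,-4,1],[0,2,1],[0,0,-1]]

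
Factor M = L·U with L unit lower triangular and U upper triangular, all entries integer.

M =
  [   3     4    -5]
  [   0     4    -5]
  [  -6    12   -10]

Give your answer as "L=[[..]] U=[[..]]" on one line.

  r1 -= 0·r0 → [0,4,-5]
  r2 -= -2·r0 → [0,20,-20]
  r2 -= 5·r1 → [0,0,5]

L=[[1,0,0],[0,1,0],[-2,5,1]] U=[[3,4,-5],[0,4,-5],[0,0,5]]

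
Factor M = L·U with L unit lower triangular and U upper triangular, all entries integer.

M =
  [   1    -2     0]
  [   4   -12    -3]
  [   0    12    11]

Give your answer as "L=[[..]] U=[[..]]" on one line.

  r1 -= 4·r0 → [0,-4,-3]
  r2 -= 0·r0 → [0,12,11]
  r2 -= -3·r1 → [0,0,2]

L=[[1,0,0],[4,1,0],[0,-3,1]] U=[[1,-2,0],[0,-4,-3],[0,0,2]]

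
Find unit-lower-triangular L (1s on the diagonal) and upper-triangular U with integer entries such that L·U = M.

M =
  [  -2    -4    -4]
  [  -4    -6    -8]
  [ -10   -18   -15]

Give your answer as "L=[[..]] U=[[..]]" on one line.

  r1 -= 2·r0 → [0,2,0]
  r2 -= 5·r0 → [0,2,5]
  r2 -= 1·r1 → [0,0,5]

L=[[1,0,0],[2,1,0],[5,1,1]] U=[[-2,-4,-4],[0,2,0],[0,0,5]]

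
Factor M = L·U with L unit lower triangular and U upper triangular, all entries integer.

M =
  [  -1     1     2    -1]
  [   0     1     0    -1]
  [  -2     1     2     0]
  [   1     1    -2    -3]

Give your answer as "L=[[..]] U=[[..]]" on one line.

  row1 -= 0·row0 → [0,1,0,-1]
  row2 -= 2·row0 → [0,-1,-2,2]
  row3 -= -1·row0 → [0,2,0,-4]
  row2 -= -1·row1 → [0,0,-2,1]
  row3 -= 2·row1 → [0,0,0,-2]
  row3 -= 0·row2 → [0,0,0,-2]

L=[[1,0,0,0],[0,1,0,0],[2,-1,1,0],[-1,2,0,1]] U=[[-1,1,2,-1],[0,1,0,-1],[0,0,-2,1],[0,0,0,-2]]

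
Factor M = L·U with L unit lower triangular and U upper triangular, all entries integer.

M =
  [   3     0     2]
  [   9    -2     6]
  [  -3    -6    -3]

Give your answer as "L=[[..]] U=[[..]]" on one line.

L=[[1,0,0],[3,1,0],[-1,3,1]] U=[[3,0,2],[0,-2,0],[0,0,-1]]

  row1 -= 3·row0 → [0,-2,0]
  row2 -= -1·row0 → [0,-6,-1]
  row2 -= 3·row1 → [0,0,-1]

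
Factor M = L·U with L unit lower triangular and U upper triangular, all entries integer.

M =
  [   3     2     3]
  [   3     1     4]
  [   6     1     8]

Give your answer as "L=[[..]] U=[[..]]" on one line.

L=[[1,0,0],[1,1,0],[2,3,1]] U=[[3,2,3],[0,-1,1],[0,0,-1]]

  row1 -= 1·row0 → [0,-1,1]
  row2 -= 2·row0 → [0,-3,2]
  row2 -= 3·row1 → [0,0,-1]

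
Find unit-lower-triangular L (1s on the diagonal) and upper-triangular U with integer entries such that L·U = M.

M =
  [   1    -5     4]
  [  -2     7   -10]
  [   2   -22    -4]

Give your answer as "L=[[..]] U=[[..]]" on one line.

  r1 -= -2·r0 → [0,-3,-2]
  r2 -= 2·r0 → [0,-12,-12]
  r2 -= 4·r1 → [0,0,-4]

L=[[1,0,0],[-2,1,0],[2,4,1]] U=[[1,-5,4],[0,-3,-2],[0,0,-4]]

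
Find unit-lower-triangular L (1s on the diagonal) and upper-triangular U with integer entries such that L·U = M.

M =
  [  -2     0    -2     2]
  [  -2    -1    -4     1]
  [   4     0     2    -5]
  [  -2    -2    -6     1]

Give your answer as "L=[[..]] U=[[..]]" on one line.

L=[[1,0,0,0],[1,1,0,0],[-2,0,1,0],[1,2,0,1]] U=[[-2,0,-2,2],[0,-1,-2,-1],[0,0,-2,-1],[0,0,0,1]]

  row1 -= 1·row0 → [0,-1,-2,-1]
  row2 -= -2·row0 → [0,0,-2,-1]
  row3 -= 1·row0 → [0,-2,-4,-1]
  row2 -= 0·row1 → [0,0,-2,-1]
  row3 -= 2·row1 → [0,0,0,1]
  row3 -= 0·row2 → [0,0,0,1]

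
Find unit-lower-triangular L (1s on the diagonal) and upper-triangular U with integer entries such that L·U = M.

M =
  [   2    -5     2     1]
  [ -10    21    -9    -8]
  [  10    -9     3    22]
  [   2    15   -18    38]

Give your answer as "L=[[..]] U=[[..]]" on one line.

L=[[1,0,0,0],[-5,1,0,0],[5,-4,1,0],[1,-5,5,1]] U=[[2,-5,2,1],[0,-4,1,-3],[0,0,-3,5],[0,0,0,-3]]

  row1 -= -5·row0 → [0,-4,1,-3]
  row2 -= 5·row0 → [0,16,-7,17]
  row3 -= 1·row0 → [0,20,-20,37]
  row2 -= -4·row1 → [0,0,-3,5]
  row3 -= -5·row1 → [0,0,-15,22]
  row3 -= 5·row2 → [0,0,0,-3]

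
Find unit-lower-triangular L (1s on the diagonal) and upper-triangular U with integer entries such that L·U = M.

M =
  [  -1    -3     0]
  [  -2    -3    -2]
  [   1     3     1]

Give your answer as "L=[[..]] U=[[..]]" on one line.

  r1 -= 2·r0 → [0,3,-2]
  r2 -= -1·r0 → [0,0,1]
  r2 -= 0·r1 → [0,0,1]

L=[[1,0,0],[2,1,0],[-1,0,1]] U=[[-1,-3,0],[0,3,-2],[0,0,1]]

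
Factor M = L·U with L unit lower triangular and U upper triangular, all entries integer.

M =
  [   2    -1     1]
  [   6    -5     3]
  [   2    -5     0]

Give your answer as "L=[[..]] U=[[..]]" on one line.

  row1 -= 3·row0 → [0,-2,0]
  row2 -= 1·row0 → [0,-4,-1]
  row2 -= 2·row1 → [0,0,-1]

L=[[1,0,0],[3,1,0],[1,2,1]] U=[[2,-1,1],[0,-2,0],[0,0,-1]]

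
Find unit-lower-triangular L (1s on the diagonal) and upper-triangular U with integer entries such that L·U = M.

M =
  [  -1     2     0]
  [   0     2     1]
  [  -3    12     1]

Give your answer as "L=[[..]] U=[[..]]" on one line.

L=[[1,0,0],[0,1,0],[3,3,1]] U=[[-1,2,0],[0,2,1],[0,0,-2]]

  row1 -= 0·row0 → [0,2,1]
  row2 -= 3·row0 → [0,6,1]
  row2 -= 3·row1 → [0,0,-2]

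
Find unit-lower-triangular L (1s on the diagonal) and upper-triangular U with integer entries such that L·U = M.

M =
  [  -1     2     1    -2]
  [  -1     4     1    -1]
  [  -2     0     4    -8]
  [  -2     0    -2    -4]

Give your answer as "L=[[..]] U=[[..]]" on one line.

  row1 -= 1·row0 → [0,2,0,1]
  row2 -= 2·row0 → [0,-4,2,-4]
  row3 -= 2·row0 → [0,-4,-4,0]
  row2 -= -2·row1 → [0,0,2,-2]
  row3 -= -2·row1 → [0,0,-4,2]
  row3 -= -2·row2 → [0,0,0,-2]

L=[[1,0,0,0],[1,1,0,0],[2,-2,1,0],[2,-2,-2,1]] U=[[-1,2,1,-2],[0,2,0,1],[0,0,2,-2],[0,0,0,-2]]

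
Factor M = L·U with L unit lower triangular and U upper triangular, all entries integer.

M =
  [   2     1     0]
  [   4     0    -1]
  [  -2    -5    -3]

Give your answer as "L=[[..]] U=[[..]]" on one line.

L=[[1,0,0],[2,1,0],[-1,2,1]] U=[[2,1,0],[0,-2,-1],[0,0,-1]]

  row1 -= 2·row0 → [0,-2,-1]
  row2 -= -1·row0 → [0,-4,-3]
  row2 -= 2·row1 → [0,0,-1]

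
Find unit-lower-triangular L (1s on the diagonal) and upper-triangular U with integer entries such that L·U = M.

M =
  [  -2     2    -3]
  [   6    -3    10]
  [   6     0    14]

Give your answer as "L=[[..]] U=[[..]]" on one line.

  row1 -= -3·row0 → [0,3,1]
  row2 -= -3·row0 → [0,6,5]
  row2 -= 2·row1 → [0,0,3]

L=[[1,0,0],[-3,1,0],[-3,2,1]] U=[[-2,2,-3],[0,3,1],[0,0,3]]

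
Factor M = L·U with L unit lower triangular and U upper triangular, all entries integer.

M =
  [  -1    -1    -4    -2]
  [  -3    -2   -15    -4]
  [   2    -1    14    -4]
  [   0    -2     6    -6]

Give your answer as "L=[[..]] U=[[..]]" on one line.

L=[[1,0,0,0],[3,1,0,0],[-2,-3,1,0],[0,-2,0,1]] U=[[-1,-1,-4,-2],[0,1,-3,2],[0,0,-3,-2],[0,0,0,-2]]

  r1 -= 3·r0 → [0,1,-3,2]
  r2 -= -2·r0 → [0,-3,6,-8]
  r3 -= 0·r0 → [0,-2,6,-6]
  r2 -= -3·r1 → [0,0,-3,-2]
  r3 -= -2·r1 → [0,0,0,-2]
  r3 -= 0·r2 → [0,0,0,-2]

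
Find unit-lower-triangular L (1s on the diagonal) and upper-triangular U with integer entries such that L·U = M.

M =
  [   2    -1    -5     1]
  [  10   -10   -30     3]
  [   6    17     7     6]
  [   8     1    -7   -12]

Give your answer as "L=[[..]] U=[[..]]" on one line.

L=[[1,0,0,0],[5,1,0,0],[3,-4,1,0],[4,-1,4,1]] U=[[2,-1,-5,1],[0,-5,-5,-2],[0,0,2,-5],[0,0,0,2]]

  r1 -= 5·r0 → [0,-5,-5,-2]
  r2 -= 3·r0 → [0,20,22,3]
  r3 -= 4·r0 → [0,5,13,-16]
  r2 -= -4·r1 → [0,0,2,-5]
  r3 -= -1·r1 → [0,0,8,-18]
  r3 -= 4·r2 → [0,0,0,2]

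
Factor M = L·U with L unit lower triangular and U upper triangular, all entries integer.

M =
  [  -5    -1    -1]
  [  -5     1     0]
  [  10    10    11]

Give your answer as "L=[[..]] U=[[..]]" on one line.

L=[[1,0,0],[1,1,0],[-2,4,1]] U=[[-5,-1,-1],[0,2,1],[0,0,5]]

  row1 -= 1·row0 → [0,2,1]
  row2 -= -2·row0 → [0,8,9]
  row2 -= 4·row1 → [0,0,5]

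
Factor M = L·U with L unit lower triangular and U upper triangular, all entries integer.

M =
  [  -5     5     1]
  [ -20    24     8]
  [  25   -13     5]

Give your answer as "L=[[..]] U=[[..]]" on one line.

L=[[1,0,0],[4,1,0],[-5,3,1]] U=[[-5,5,1],[0,4,4],[0,0,-2]]

  r1 -= 4·r0 → [0,4,4]
  r2 -= -5·r0 → [0,12,10]
  r2 -= 3·r1 → [0,0,-2]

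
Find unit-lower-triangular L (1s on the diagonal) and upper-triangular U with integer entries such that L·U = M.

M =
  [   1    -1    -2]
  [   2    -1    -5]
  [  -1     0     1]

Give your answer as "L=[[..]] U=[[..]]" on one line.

  R1 -= 2·R0 → [0,1,-1]
  R2 -= -1·R0 → [0,-1,-1]
  R2 -= -1·R1 → [0,0,-2]

L=[[1,0,0],[2,1,0],[-1,-1,1]] U=[[1,-1,-2],[0,1,-1],[0,0,-2]]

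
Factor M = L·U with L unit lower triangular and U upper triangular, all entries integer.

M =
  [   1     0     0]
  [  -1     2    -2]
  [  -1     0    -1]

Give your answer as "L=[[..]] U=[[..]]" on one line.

L=[[1,0,0],[-1,1,0],[-1,0,1]] U=[[1,0,0],[0,2,-2],[0,0,-1]]

  r1 -= -1·r0 → [0,2,-2]
  r2 -= -1·r0 → [0,0,-1]
  r2 -= 0·r1 → [0,0,-1]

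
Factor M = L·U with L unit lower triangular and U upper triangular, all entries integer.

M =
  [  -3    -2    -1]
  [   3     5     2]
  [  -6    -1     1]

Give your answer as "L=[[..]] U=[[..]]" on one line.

  row1 -= -1·row0 → [0,3,1]
  row2 -= 2·row0 → [0,3,3]
  row2 -= 1·row1 → [0,0,2]

L=[[1,0,0],[-1,1,0],[2,1,1]] U=[[-3,-2,-1],[0,3,1],[0,0,2]]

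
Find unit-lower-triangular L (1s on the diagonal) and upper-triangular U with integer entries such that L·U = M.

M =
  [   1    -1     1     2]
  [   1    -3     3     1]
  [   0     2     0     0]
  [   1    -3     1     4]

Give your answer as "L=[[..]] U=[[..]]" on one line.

L=[[1,0,0,0],[1,1,0,0],[0,-1,1,0],[1,1,-1,1]] U=[[1,-1,1,2],[0,-2,2,-1],[0,0,2,-1],[0,0,0,2]]

  R1 -= 1·R0 → [0,-2,2,-1]
  R2 -= 0·R0 → [0,2,0,0]
  R3 -= 1·R0 → [0,-2,0,2]
  R2 -= -1·R1 → [0,0,2,-1]
  R3 -= 1·R1 → [0,0,-2,3]
  R3 -= -1·R2 → [0,0,0,2]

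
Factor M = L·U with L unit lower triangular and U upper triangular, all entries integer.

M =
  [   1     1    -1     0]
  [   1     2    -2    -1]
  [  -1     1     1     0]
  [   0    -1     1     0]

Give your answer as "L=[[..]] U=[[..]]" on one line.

  R1 -= 1·R0 → [0,1,-1,-1]
  R2 -= -1·R0 → [0,2,0,0]
  R3 -= 0·R0 → [0,-1,1,0]
  R2 -= 2·R1 → [0,0,2,2]
  R3 -= -1·R1 → [0,0,0,-1]
  R3 -= 0·R2 → [0,0,0,-1]

L=[[1,0,0,0],[1,1,0,0],[-1,2,1,0],[0,-1,0,1]] U=[[1,1,-1,0],[0,1,-1,-1],[0,0,2,2],[0,0,0,-1]]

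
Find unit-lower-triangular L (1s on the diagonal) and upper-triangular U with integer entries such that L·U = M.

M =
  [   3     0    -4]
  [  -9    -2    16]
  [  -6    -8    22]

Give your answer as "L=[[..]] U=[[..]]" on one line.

  r1 -= -3·r0 → [0,-2,4]
  r2 -= -2·r0 → [0,-8,14]
  r2 -= 4·r1 → [0,0,-2]

L=[[1,0,0],[-3,1,0],[-2,4,1]] U=[[3,0,-4],[0,-2,4],[0,0,-2]]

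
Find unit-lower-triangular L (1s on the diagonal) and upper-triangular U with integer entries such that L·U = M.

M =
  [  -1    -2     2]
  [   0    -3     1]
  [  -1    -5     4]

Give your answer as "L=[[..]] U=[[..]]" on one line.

  r1 -= 0·r0 → [0,-3,1]
  r2 -= 1·r0 → [0,-3,2]
  r2 -= 1·r1 → [0,0,1]

L=[[1,0,0],[0,1,0],[1,1,1]] U=[[-1,-2,2],[0,-3,1],[0,0,1]]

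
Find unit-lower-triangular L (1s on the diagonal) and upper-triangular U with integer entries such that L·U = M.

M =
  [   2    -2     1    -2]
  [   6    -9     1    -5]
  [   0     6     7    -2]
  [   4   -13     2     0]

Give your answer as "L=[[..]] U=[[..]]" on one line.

  r1 -= 3·r0 → [0,-3,-2,1]
  r2 -= 0·r0 → [0,6,7,-2]
  r3 -= 2·r0 → [0,-9,0,4]
  r2 -= -2·r1 → [0,0,3,0]
  r3 -= 3·r1 → [0,0,6,1]
  r3 -= 2·r2 → [0,0,0,1]

L=[[1,0,0,0],[3,1,0,0],[0,-2,1,0],[2,3,2,1]] U=[[2,-2,1,-2],[0,-3,-2,1],[0,0,3,0],[0,0,0,1]]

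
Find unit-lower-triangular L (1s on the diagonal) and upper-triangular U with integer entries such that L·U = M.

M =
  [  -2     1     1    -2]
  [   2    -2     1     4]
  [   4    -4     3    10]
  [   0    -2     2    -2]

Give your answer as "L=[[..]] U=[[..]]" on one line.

L=[[1,0,0,0],[-1,1,0,0],[-2,2,1,0],[0,2,-2,1]] U=[[-2,1,1,-2],[0,-1,2,2],[0,0,1,2],[0,0,0,-2]]

  R1 -= -1·R0 → [0,-1,2,2]
  R2 -= -2·R0 → [0,-2,5,6]
  R3 -= 0·R0 → [0,-2,2,-2]
  R2 -= 2·R1 → [0,0,1,2]
  R3 -= 2·R1 → [0,0,-2,-6]
  R3 -= -2·R2 → [0,0,0,-2]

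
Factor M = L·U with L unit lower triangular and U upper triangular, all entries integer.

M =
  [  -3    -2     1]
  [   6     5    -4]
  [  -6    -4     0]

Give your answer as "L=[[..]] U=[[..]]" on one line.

L=[[1,0,0],[-2,1,0],[2,0,1]] U=[[-3,-2,1],[0,1,-2],[0,0,-2]]

  row1 -= -2·row0 → [0,1,-2]
  row2 -= 2·row0 → [0,0,-2]
  row2 -= 0·row1 → [0,0,-2]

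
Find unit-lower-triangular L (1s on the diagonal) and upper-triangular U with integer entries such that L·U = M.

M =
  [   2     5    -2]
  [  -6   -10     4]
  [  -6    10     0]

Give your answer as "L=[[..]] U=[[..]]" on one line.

  r1 -= -3·r0 → [0,5,-2]
  r2 -= -3·r0 → [0,25,-6]
  r2 -= 5·r1 → [0,0,4]

L=[[1,0,0],[-3,1,0],[-3,5,1]] U=[[2,5,-2],[0,5,-2],[0,0,4]]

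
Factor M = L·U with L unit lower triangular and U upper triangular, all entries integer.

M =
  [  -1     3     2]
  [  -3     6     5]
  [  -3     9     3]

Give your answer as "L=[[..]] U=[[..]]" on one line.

L=[[1,0,0],[3,1,0],[3,0,1]] U=[[-1,3,2],[0,-3,-1],[0,0,-3]]

  row1 -= 3·row0 → [0,-3,-1]
  row2 -= 3·row0 → [0,0,-3]
  row2 -= 0·row1 → [0,0,-3]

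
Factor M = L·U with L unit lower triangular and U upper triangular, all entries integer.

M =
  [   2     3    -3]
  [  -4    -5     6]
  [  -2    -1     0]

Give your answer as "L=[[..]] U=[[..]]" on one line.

L=[[1,0,0],[-2,1,0],[-1,2,1]] U=[[2,3,-3],[0,1,0],[0,0,-3]]

  row1 -= -2·row0 → [0,1,0]
  row2 -= -1·row0 → [0,2,-3]
  row2 -= 2·row1 → [0,0,-3]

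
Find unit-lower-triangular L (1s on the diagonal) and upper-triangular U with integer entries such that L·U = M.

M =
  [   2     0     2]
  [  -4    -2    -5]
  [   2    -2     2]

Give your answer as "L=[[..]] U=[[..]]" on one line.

  row1 -= -2·row0 → [0,-2,-1]
  row2 -= 1·row0 → [0,-2,0]
  row2 -= 1·row1 → [0,0,1]

L=[[1,0,0],[-2,1,0],[1,1,1]] U=[[2,0,2],[0,-2,-1],[0,0,1]]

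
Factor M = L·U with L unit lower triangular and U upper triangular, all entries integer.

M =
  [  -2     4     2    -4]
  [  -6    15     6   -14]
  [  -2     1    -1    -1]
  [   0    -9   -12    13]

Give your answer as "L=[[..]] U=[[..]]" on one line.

  R1 -= 3·R0 → [0,3,0,-2]
  R2 -= 1·R0 → [0,-3,-3,3]
  R3 -= 0·R0 → [0,-9,-12,13]
  R2 -= -1·R1 → [0,0,-3,1]
  R3 -= -3·R1 → [0,0,-12,7]
  R3 -= 4·R2 → [0,0,0,3]

L=[[1,0,0,0],[3,1,0,0],[1,-1,1,0],[0,-3,4,1]] U=[[-2,4,2,-4],[0,3,0,-2],[0,0,-3,1],[0,0,0,3]]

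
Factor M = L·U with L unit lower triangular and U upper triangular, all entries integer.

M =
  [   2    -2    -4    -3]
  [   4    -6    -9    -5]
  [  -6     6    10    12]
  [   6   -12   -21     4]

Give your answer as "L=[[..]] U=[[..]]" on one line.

L=[[1,0,0,0],[2,1,0,0],[-3,0,1,0],[3,3,3,1]] U=[[2,-2,-4,-3],[0,-2,-1,1],[0,0,-2,3],[0,0,0,1]]

  R1 -= 2·R0 → [0,-2,-1,1]
  R2 -= -3·R0 → [0,0,-2,3]
  R3 -= 3·R0 → [0,-6,-9,13]
  R2 -= 0·R1 → [0,0,-2,3]
  R3 -= 3·R1 → [0,0,-6,10]
  R3 -= 3·R2 → [0,0,0,1]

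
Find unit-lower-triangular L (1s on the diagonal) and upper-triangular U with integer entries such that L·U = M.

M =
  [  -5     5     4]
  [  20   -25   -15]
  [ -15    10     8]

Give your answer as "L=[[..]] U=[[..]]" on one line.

  R1 -= -4·R0 → [0,-5,1]
  R2 -= 3·R0 → [0,-5,-4]
  R2 -= 1·R1 → [0,0,-5]

L=[[1,0,0],[-4,1,0],[3,1,1]] U=[[-5,5,4],[0,-5,1],[0,0,-5]]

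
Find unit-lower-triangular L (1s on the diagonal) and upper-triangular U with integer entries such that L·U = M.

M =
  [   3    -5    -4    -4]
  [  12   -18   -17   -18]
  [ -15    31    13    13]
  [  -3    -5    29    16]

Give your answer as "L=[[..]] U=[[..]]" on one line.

L=[[1,0,0,0],[4,1,0,0],[-5,3,1,0],[-1,-5,-5,1]] U=[[3,-5,-4,-4],[0,2,-1,-2],[0,0,-4,-1],[0,0,0,-3]]

  r1 -= 4·r0 → [0,2,-1,-2]
  r2 -= -5·r0 → [0,6,-7,-7]
  r3 -= -1·r0 → [0,-10,25,12]
  r2 -= 3·r1 → [0,0,-4,-1]
  r3 -= -5·r1 → [0,0,20,2]
  r3 -= -5·r2 → [0,0,0,-3]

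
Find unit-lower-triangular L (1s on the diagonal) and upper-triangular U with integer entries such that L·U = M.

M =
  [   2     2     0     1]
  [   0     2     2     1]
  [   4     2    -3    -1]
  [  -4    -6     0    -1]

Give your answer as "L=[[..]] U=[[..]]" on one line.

  r1 -= 0·r0 → [0,2,2,1]
  r2 -= 2·r0 → [0,-2,-3,-3]
  r3 -= -2·r0 → [0,-2,0,1]
  r2 -= -1·r1 → [0,0,-1,-2]
  r3 -= -1·r1 → [0,0,2,2]
  r3 -= -2·r2 → [0,0,0,-2]

L=[[1,0,0,0],[0,1,0,0],[2,-1,1,0],[-2,-1,-2,1]] U=[[2,2,0,1],[0,2,2,1],[0,0,-1,-2],[0,0,0,-2]]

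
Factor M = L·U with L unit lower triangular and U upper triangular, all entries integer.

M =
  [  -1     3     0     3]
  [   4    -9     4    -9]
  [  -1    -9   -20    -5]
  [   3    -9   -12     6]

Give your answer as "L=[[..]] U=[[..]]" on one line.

  r1 -= -4·r0 → [0,3,4,3]
  r2 -= 1·r0 → [0,-12,-20,-8]
  r3 -= -3·r0 → [0,0,-12,15]
  r2 -= -4·r1 → [0,0,-4,4]
  r3 -= 0·r1 → [0,0,-12,15]
  r3 -= 3·r2 → [0,0,0,3]

L=[[1,0,0,0],[-4,1,0,0],[1,-4,1,0],[-3,0,3,1]] U=[[-1,3,0,3],[0,3,4,3],[0,0,-4,4],[0,0,0,3]]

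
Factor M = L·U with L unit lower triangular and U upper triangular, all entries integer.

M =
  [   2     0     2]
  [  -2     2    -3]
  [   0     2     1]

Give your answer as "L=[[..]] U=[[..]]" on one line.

  R1 -= -1·R0 → [0,2,-1]
  R2 -= 0·R0 → [0,2,1]
  R2 -= 1·R1 → [0,0,2]

L=[[1,0,0],[-1,1,0],[0,1,1]] U=[[2,0,2],[0,2,-1],[0,0,2]]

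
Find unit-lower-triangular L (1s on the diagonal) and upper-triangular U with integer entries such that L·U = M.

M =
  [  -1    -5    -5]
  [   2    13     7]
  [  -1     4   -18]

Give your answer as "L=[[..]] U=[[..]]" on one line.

  r1 -= -2·r0 → [0,3,-3]
  r2 -= 1·r0 → [0,9,-13]
  r2 -= 3·r1 → [0,0,-4]

L=[[1,0,0],[-2,1,0],[1,3,1]] U=[[-1,-5,-5],[0,3,-3],[0,0,-4]]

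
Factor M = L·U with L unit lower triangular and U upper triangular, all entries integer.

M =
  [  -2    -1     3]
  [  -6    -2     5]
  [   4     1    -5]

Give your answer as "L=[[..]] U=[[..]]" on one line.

  row1 -= 3·row0 → [0,1,-4]
  row2 -= -2·row0 → [0,-1,1]
  row2 -= -1·row1 → [0,0,-3]

L=[[1,0,0],[3,1,0],[-2,-1,1]] U=[[-2,-1,3],[0,1,-4],[0,0,-3]]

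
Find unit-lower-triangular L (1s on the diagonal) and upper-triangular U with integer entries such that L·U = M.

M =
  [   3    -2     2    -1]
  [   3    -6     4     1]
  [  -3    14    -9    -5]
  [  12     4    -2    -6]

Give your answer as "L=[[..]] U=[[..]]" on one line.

L=[[1,0,0,0],[1,1,0,0],[-1,-3,1,0],[4,-3,4,1]] U=[[3,-2,2,-1],[0,-4,2,2],[0,0,-1,0],[0,0,0,4]]

  row1 -= 1·row0 → [0,-4,2,2]
  row2 -= -1·row0 → [0,12,-7,-6]
  row3 -= 4·row0 → [0,12,-10,-2]
  row2 -= -3·row1 → [0,0,-1,0]
  row3 -= -3·row1 → [0,0,-4,4]
  row3 -= 4·row2 → [0,0,0,4]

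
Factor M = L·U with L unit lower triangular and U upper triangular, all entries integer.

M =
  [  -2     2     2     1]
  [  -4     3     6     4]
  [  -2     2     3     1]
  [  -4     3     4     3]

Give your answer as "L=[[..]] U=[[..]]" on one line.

  row1 -= 2·row0 → [0,-1,2,2]
  row2 -= 1·row0 → [0,0,1,0]
  row3 -= 2·row0 → [0,-1,0,1]
  row2 -= 0·row1 → [0,0,1,0]
  row3 -= 1·row1 → [0,0,-2,-1]
  row3 -= -2·row2 → [0,0,0,-1]

L=[[1,0,0,0],[2,1,0,0],[1,0,1,0],[2,1,-2,1]] U=[[-2,2,2,1],[0,-1,2,2],[0,0,1,0],[0,0,0,-1]]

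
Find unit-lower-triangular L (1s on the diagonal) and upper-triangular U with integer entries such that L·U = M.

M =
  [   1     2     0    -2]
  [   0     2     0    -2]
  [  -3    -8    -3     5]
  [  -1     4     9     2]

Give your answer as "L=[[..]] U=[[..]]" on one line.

  R1 -= 0·R0 → [0,2,0,-2]
  R2 -= -3·R0 → [0,-2,-3,-1]
  R3 -= -1·R0 → [0,6,9,0]
  R2 -= -1·R1 → [0,0,-3,-3]
  R3 -= 3·R1 → [0,0,9,6]
  R3 -= -3·R2 → [0,0,0,-3]

L=[[1,0,0,0],[0,1,0,0],[-3,-1,1,0],[-1,3,-3,1]] U=[[1,2,0,-2],[0,2,0,-2],[0,0,-3,-3],[0,0,0,-3]]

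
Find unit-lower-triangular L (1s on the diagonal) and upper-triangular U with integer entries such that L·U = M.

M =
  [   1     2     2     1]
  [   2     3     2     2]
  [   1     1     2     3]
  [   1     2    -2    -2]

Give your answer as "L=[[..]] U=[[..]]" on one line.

  R1 -= 2·R0 → [0,-1,-2,0]
  R2 -= 1·R0 → [0,-1,0,2]
  R3 -= 1·R0 → [0,0,-4,-3]
  R2 -= 1·R1 → [0,0,2,2]
  R3 -= 0·R1 → [0,0,-4,-3]
  R3 -= -2·R2 → [0,0,0,1]

L=[[1,0,0,0],[2,1,0,0],[1,1,1,0],[1,0,-2,1]] U=[[1,2,2,1],[0,-1,-2,0],[0,0,2,2],[0,0,0,1]]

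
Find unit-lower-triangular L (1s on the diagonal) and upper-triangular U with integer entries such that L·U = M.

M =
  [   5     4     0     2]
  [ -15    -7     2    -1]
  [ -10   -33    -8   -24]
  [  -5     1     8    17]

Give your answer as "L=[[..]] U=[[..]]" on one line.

L=[[1,0,0,0],[-3,1,0,0],[-2,-5,1,0],[-1,1,3,1]] U=[[5,4,0,2],[0,5,2,5],[0,0,2,5],[0,0,0,-1]]

  R1 -= -3·R0 → [0,5,2,5]
  R2 -= -2·R0 → [0,-25,-8,-20]
  R3 -= -1·R0 → [0,5,8,19]
  R2 -= -5·R1 → [0,0,2,5]
  R3 -= 1·R1 → [0,0,6,14]
  R3 -= 3·R2 → [0,0,0,-1]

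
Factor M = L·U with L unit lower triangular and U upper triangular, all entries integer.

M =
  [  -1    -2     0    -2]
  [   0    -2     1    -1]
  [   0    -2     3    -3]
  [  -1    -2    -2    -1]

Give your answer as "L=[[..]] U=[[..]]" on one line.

L=[[1,0,0,0],[0,1,0,0],[0,1,1,0],[1,0,-1,1]] U=[[-1,-2,0,-2],[0,-2,1,-1],[0,0,2,-2],[0,0,0,-1]]

  row1 -= 0·row0 → [0,-2,1,-1]
  row2 -= 0·row0 → [0,-2,3,-3]
  row3 -= 1·row0 → [0,0,-2,1]
  row2 -= 1·row1 → [0,0,2,-2]
  row3 -= 0·row1 → [0,0,-2,1]
  row3 -= -1·row2 → [0,0,0,-1]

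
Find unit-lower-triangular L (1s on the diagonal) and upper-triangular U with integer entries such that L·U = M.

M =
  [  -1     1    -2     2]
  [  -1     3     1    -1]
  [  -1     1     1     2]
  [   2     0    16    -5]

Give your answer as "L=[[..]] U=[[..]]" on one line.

L=[[1,0,0,0],[1,1,0,0],[1,0,1,0],[-2,1,3,1]] U=[[-1,1,-2,2],[0,2,3,-3],[0,0,3,0],[0,0,0,2]]

  r1 -= 1·r0 → [0,2,3,-3]
  r2 -= 1·r0 → [0,0,3,0]
  r3 -= -2·r0 → [0,2,12,-1]
  r2 -= 0·r1 → [0,0,3,0]
  r3 -= 1·r1 → [0,0,9,2]
  r3 -= 3·r2 → [0,0,0,2]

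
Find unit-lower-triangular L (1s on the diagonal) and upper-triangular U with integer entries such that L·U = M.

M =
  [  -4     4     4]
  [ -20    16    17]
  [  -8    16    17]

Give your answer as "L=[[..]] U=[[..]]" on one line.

  R1 -= 5·R0 → [0,-4,-3]
  R2 -= 2·R0 → [0,8,9]
  R2 -= -2·R1 → [0,0,3]

L=[[1,0,0],[5,1,0],[2,-2,1]] U=[[-4,4,4],[0,-4,-3],[0,0,3]]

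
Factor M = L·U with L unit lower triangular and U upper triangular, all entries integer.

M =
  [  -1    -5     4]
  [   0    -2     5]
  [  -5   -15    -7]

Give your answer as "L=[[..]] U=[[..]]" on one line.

  r1 -= 0·r0 → [0,-2,5]
  r2 -= 5·r0 → [0,10,-27]
  r2 -= -5·r1 → [0,0,-2]

L=[[1,0,0],[0,1,0],[5,-5,1]] U=[[-1,-5,4],[0,-2,5],[0,0,-2]]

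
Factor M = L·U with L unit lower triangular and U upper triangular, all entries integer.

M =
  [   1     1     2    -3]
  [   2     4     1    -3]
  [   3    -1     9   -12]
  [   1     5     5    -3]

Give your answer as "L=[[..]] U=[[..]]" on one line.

L=[[1,0,0,0],[2,1,0,0],[3,-2,1,0],[1,2,-3,1]] U=[[1,1,2,-3],[0,2,-3,3],[0,0,-3,3],[0,0,0,3]]

  R1 -= 2·R0 → [0,2,-3,3]
  R2 -= 3·R0 → [0,-4,3,-3]
  R3 -= 1·R0 → [0,4,3,0]
  R2 -= -2·R1 → [0,0,-3,3]
  R3 -= 2·R1 → [0,0,9,-6]
  R3 -= -3·R2 → [0,0,0,3]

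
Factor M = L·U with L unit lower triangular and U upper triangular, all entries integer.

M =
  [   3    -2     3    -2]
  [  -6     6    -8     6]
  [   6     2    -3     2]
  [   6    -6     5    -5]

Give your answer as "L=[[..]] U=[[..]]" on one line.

L=[[1,0,0,0],[-2,1,0,0],[2,3,1,0],[2,-1,1,1]] U=[[3,-2,3,-2],[0,2,-2,2],[0,0,-3,0],[0,0,0,1]]

  r1 -= -2·r0 → [0,2,-2,2]
  r2 -= 2·r0 → [0,6,-9,6]
  r3 -= 2·r0 → [0,-2,-1,-1]
  r2 -= 3·r1 → [0,0,-3,0]
  r3 -= -1·r1 → [0,0,-3,1]
  r3 -= 1·r2 → [0,0,0,1]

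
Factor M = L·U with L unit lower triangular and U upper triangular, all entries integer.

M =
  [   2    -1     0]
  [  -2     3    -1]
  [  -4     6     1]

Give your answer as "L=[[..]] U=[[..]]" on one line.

L=[[1,0,0],[-1,1,0],[-2,2,1]] U=[[2,-1,0],[0,2,-1],[0,0,3]]

  row1 -= -1·row0 → [0,2,-1]
  row2 -= -2·row0 → [0,4,1]
  row2 -= 2·row1 → [0,0,3]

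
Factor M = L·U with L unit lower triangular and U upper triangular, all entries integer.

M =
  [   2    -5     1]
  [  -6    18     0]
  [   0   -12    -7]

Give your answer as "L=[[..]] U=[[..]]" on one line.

  r1 -= -3·r0 → [0,3,3]
  r2 -= 0·r0 → [0,-12,-7]
  r2 -= -4·r1 → [0,0,5]

L=[[1,0,0],[-3,1,0],[0,-4,1]] U=[[2,-5,1],[0,3,3],[0,0,5]]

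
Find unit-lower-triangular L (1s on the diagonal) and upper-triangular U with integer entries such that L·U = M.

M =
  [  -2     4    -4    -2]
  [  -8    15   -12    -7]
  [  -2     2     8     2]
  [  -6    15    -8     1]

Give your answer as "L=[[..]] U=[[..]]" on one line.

  r1 -= 4·r0 → [0,-1,4,1]
  r2 -= 1·r0 → [0,-2,12,4]
  r3 -= 3·r0 → [0,3,4,7]
  r2 -= 2·r1 → [0,0,4,2]
  r3 -= -3·r1 → [0,0,16,10]
  r3 -= 4·r2 → [0,0,0,2]

L=[[1,0,0,0],[4,1,0,0],[1,2,1,0],[3,-3,4,1]] U=[[-2,4,-4,-2],[0,-1,4,1],[0,0,4,2],[0,0,0,2]]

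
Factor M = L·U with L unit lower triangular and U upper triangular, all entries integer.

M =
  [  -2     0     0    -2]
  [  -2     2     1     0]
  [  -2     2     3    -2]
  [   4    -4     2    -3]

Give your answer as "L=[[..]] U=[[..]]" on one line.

  R1 -= 1·R0 → [0,2,1,2]
  R2 -= 1·R0 → [0,2,3,0]
  R3 -= -2·R0 → [0,-4,2,-7]
  R2 -= 1·R1 → [0,0,2,-2]
  R3 -= -2·R1 → [0,0,4,-3]
  R3 -= 2·R2 → [0,0,0,1]

L=[[1,0,0,0],[1,1,0,0],[1,1,1,0],[-2,-2,2,1]] U=[[-2,0,0,-2],[0,2,1,2],[0,0,2,-2],[0,0,0,1]]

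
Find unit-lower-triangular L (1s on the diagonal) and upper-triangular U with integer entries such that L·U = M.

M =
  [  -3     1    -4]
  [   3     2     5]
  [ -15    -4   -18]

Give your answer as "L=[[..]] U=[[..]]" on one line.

L=[[1,0,0],[-1,1,0],[5,-3,1]] U=[[-3,1,-4],[0,3,1],[0,0,5]]

  r1 -= -1·r0 → [0,3,1]
  r2 -= 5·r0 → [0,-9,2]
  r2 -= -3·r1 → [0,0,5]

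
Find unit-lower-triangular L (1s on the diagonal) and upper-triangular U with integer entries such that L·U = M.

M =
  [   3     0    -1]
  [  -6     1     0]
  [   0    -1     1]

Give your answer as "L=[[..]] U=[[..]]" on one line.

L=[[1,0,0],[-2,1,0],[0,-1,1]] U=[[3,0,-1],[0,1,-2],[0,0,-1]]

  row1 -= -2·row0 → [0,1,-2]
  row2 -= 0·row0 → [0,-1,1]
  row2 -= -1·row1 → [0,0,-1]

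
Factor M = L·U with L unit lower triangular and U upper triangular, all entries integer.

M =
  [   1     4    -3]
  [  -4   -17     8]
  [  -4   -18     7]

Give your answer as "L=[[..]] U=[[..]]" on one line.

  r1 -= -4·r0 → [0,-1,-4]
  r2 -= -4·r0 → [0,-2,-5]
  r2 -= 2·r1 → [0,0,3]

L=[[1,0,0],[-4,1,0],[-4,2,1]] U=[[1,4,-3],[0,-1,-4],[0,0,3]]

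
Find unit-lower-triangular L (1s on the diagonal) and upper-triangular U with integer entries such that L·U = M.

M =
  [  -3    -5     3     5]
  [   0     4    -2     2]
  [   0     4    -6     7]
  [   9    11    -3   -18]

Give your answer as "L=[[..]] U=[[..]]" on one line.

L=[[1,0,0,0],[0,1,0,0],[0,1,1,0],[-3,-1,-1,1]] U=[[-3,-5,3,5],[0,4,-2,2],[0,0,-4,5],[0,0,0,4]]

  R1 -= 0·R0 → [0,4,-2,2]
  R2 -= 0·R0 → [0,4,-6,7]
  R3 -= -3·R0 → [0,-4,6,-3]
  R2 -= 1·R1 → [0,0,-4,5]
  R3 -= -1·R1 → [0,0,4,-1]
  R3 -= -1·R2 → [0,0,0,4]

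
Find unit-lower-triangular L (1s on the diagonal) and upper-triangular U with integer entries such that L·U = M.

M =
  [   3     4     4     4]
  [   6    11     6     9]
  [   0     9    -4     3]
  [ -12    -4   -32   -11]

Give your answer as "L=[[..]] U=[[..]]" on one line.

L=[[1,0,0,0],[2,1,0,0],[0,3,1,0],[-4,4,-4,1]] U=[[3,4,4,4],[0,3,-2,1],[0,0,2,0],[0,0,0,1]]

  R1 -= 2·R0 → [0,3,-2,1]
  R2 -= 0·R0 → [0,9,-4,3]
  R3 -= -4·R0 → [0,12,-16,5]
  R2 -= 3·R1 → [0,0,2,0]
  R3 -= 4·R1 → [0,0,-8,1]
  R3 -= -4·R2 → [0,0,0,1]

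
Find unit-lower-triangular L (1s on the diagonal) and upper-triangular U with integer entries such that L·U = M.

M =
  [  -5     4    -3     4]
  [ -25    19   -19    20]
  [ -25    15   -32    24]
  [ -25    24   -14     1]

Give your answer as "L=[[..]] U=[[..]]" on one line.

L=[[1,0,0,0],[5,1,0,0],[5,5,1,0],[5,-4,-5,1]] U=[[-5,4,-3,4],[0,-1,-4,0],[0,0,3,4],[0,0,0,1]]

  R1 -= 5·R0 → [0,-1,-4,0]
  R2 -= 5·R0 → [0,-5,-17,4]
  R3 -= 5·R0 → [0,4,1,-19]
  R2 -= 5·R1 → [0,0,3,4]
  R3 -= -4·R1 → [0,0,-15,-19]
  R3 -= -5·R2 → [0,0,0,1]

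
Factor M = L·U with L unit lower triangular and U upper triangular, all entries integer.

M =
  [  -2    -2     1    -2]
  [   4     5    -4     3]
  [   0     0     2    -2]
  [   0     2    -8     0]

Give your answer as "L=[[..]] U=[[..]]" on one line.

L=[[1,0,0,0],[-2,1,0,0],[0,0,1,0],[0,2,-2,1]] U=[[-2,-2,1,-2],[0,1,-2,-1],[0,0,2,-2],[0,0,0,-2]]

  R1 -= -2·R0 → [0,1,-2,-1]
  R2 -= 0·R0 → [0,0,2,-2]
  R3 -= 0·R0 → [0,2,-8,0]
  R2 -= 0·R1 → [0,0,2,-2]
  R3 -= 2·R1 → [0,0,-4,2]
  R3 -= -2·R2 → [0,0,0,-2]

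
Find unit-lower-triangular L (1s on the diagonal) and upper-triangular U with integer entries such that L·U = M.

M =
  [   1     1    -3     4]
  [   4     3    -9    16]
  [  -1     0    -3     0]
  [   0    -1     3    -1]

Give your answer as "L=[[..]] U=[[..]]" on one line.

L=[[1,0,0,0],[4,1,0,0],[-1,-1,1,0],[0,1,0,1]] U=[[1,1,-3,4],[0,-1,3,0],[0,0,-3,4],[0,0,0,-1]]

  row1 -= 4·row0 → [0,-1,3,0]
  row2 -= -1·row0 → [0,1,-6,4]
  row3 -= 0·row0 → [0,-1,3,-1]
  row2 -= -1·row1 → [0,0,-3,4]
  row3 -= 1·row1 → [0,0,0,-1]
  row3 -= 0·row2 → [0,0,0,-1]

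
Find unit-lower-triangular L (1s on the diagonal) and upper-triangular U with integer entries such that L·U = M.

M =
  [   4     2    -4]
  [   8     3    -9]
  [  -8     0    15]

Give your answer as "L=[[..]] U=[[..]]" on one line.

L=[[1,0,0],[2,1,0],[-2,-4,1]] U=[[4,2,-4],[0,-1,-1],[0,0,3]]

  R1 -= 2·R0 → [0,-1,-1]
  R2 -= -2·R0 → [0,4,7]
  R2 -= -4·R1 → [0,0,3]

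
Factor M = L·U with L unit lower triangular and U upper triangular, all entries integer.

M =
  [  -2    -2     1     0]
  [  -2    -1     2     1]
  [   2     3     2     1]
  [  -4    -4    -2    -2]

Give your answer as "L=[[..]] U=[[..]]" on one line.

  row1 -= 1·row0 → [0,1,1,1]
  row2 -= -1·row0 → [0,1,3,1]
  row3 -= 2·row0 → [0,0,-4,-2]
  row2 -= 1·row1 → [0,0,2,0]
  row3 -= 0·row1 → [0,0,-4,-2]
  row3 -= -2·row2 → [0,0,0,-2]

L=[[1,0,0,0],[1,1,0,0],[-1,1,1,0],[2,0,-2,1]] U=[[-2,-2,1,0],[0,1,1,1],[0,0,2,0],[0,0,0,-2]]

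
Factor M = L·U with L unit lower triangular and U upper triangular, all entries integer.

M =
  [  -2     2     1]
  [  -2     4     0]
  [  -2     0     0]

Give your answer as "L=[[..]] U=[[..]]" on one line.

L=[[1,0,0],[1,1,0],[1,-1,1]] U=[[-2,2,1],[0,2,-1],[0,0,-2]]

  R1 -= 1·R0 → [0,2,-1]
  R2 -= 1·R0 → [0,-2,-1]
  R2 -= -1·R1 → [0,0,-2]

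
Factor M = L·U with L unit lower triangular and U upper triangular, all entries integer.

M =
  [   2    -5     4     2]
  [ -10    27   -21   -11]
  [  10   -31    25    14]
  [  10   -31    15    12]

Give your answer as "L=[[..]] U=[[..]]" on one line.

  R1 -= -5·R0 → [0,2,-1,-1]
  R2 -= 5·R0 → [0,-6,5,4]
  R3 -= 5·R0 → [0,-6,-5,2]
  R2 -= -3·R1 → [0,0,2,1]
  R3 -= -3·R1 → [0,0,-8,-1]
  R3 -= -4·R2 → [0,0,0,3]

L=[[1,0,0,0],[-5,1,0,0],[5,-3,1,0],[5,-3,-4,1]] U=[[2,-5,4,2],[0,2,-1,-1],[0,0,2,1],[0,0,0,3]]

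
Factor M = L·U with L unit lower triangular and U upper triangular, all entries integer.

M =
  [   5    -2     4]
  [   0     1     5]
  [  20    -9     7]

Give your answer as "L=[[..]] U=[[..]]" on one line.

  R1 -= 0·R0 → [0,1,5]
  R2 -= 4·R0 → [0,-1,-9]
  R2 -= -1·R1 → [0,0,-4]

L=[[1,0,0],[0,1,0],[4,-1,1]] U=[[5,-2,4],[0,1,5],[0,0,-4]]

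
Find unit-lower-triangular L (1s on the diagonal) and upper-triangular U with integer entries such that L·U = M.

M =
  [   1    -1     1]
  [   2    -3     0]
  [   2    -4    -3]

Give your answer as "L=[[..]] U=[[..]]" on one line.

  r1 -= 2·r0 → [0,-1,-2]
  r2 -= 2·r0 → [0,-2,-5]
  r2 -= 2·r1 → [0,0,-1]

L=[[1,0,0],[2,1,0],[2,2,1]] U=[[1,-1,1],[0,-1,-2],[0,0,-1]]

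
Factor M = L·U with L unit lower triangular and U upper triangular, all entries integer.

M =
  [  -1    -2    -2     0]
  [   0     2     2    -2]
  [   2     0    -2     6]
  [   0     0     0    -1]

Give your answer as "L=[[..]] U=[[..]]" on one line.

  R1 -= 0·R0 → [0,2,2,-2]
  R2 -= -2·R0 → [0,-4,-6,6]
  R3 -= 0·R0 → [0,0,0,-1]
  R2 -= -2·R1 → [0,0,-2,2]
  R3 -= 0·R1 → [0,0,0,-1]
  R3 -= 0·R2 → [0,0,0,-1]

L=[[1,0,0,0],[0,1,0,0],[-2,-2,1,0],[0,0,0,1]] U=[[-1,-2,-2,0],[0,2,2,-2],[0,0,-2,2],[0,0,0,-1]]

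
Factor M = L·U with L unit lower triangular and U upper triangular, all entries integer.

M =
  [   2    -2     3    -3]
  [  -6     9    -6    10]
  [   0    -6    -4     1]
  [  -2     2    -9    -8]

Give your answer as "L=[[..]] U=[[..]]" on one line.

  R1 -= -3·R0 → [0,3,3,1]
  R2 -= 0·R0 → [0,-6,-4,1]
  R3 -= -1·R0 → [0,0,-6,-11]
  R2 -= -2·R1 → [0,0,2,3]
  R3 -= 0·R1 → [0,0,-6,-11]
  R3 -= -3·R2 → [0,0,0,-2]

L=[[1,0,0,0],[-3,1,0,0],[0,-2,1,0],[-1,0,-3,1]] U=[[2,-2,3,-3],[0,3,3,1],[0,0,2,3],[0,0,0,-2]]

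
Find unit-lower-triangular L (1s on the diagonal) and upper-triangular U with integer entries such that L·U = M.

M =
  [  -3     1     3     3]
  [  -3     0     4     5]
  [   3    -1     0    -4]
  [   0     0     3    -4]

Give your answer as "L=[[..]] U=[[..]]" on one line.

  r1 -= 1·r0 → [0,-1,1,2]
  r2 -= -1·r0 → [0,0,3,-1]
  r3 -= 0·r0 → [0,0,3,-4]
  r2 -= 0·r1 → [0,0,3,-1]
  r3 -= 0·r1 → [0,0,3,-4]
  r3 -= 1·r2 → [0,0,0,-3]

L=[[1,0,0,0],[1,1,0,0],[-1,0,1,0],[0,0,1,1]] U=[[-3,1,3,3],[0,-1,1,2],[0,0,3,-1],[0,0,0,-3]]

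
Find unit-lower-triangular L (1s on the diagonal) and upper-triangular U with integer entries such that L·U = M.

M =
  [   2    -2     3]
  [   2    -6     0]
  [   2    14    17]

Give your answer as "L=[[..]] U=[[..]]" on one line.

  row1 -= 1·row0 → [0,-4,-3]
  row2 -= 1·row0 → [0,16,14]
  row2 -= -4·row1 → [0,0,2]

L=[[1,0,0],[1,1,0],[1,-4,1]] U=[[2,-2,3],[0,-4,-3],[0,0,2]]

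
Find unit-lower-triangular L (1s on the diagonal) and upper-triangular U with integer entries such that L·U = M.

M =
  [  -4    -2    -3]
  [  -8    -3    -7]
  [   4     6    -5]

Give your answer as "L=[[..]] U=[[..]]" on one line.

  R1 -= 2·R0 → [0,1,-1]
  R2 -= -1·R0 → [0,4,-8]
  R2 -= 4·R1 → [0,0,-4]

L=[[1,0,0],[2,1,0],[-1,4,1]] U=[[-4,-2,-3],[0,1,-1],[0,0,-4]]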